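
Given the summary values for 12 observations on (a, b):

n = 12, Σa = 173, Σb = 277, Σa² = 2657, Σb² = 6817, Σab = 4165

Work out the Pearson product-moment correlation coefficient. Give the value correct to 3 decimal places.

r = (nΣab − ΣaΣb) / √[(nΣa² − (Σa)²)(nΣb² − (Σb)²)]
Numerator: 12×4165 − 173×277 = 2059
Denominator: √[(31884 − 29929)(81804 − 76729)] = √[1955 × 5075] = 3149.8611
r = 2059 / 3149.8611 ≈ 0.654

0.654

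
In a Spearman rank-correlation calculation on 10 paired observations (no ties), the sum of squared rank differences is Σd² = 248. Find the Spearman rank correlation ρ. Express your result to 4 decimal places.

-0.5030

ρ = 1 − 6Σd² / [n(n²−1)] = 1 − 6×248 / (10×99)
  = 1 − 1488/990 = 1 − 1.50303 ≈ -0.5030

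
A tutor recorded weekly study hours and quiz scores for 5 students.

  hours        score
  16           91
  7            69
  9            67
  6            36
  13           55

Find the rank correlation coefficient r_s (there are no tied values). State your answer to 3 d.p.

0.600

Rank hours: 5, 2, 3, 1, 4
Rank score: 5, 4, 3, 1, 2
d = rank(hours) − rank(score): 0, -2, 0, 0, 2; Σd² = 8
ρ = 1 − 6Σd² / [n(n²−1)] = 1 − 6×8 / (5×24) = 1 − 48/120 ≈ 0.600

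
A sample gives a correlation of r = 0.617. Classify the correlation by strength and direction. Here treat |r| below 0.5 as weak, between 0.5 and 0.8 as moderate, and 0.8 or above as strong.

moderate positive

r = 0.617 > 0 so the relationship is positive.
|r| = 0.617, which falls in the moderate range.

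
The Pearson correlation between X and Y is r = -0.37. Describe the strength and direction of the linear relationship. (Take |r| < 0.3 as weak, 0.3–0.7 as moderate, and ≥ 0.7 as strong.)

moderate negative

r = -0.37 < 0 so the relationship is negative.
|r| = 0.37, which falls in the moderate range.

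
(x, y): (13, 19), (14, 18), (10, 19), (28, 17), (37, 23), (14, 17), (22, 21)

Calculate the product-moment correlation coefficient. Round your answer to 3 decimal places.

0.575

n = 7, Σx = 138, Σy = 134, Σx² = 3298, Σy² = 2594, Σxy = 2716
nΣxy − ΣxΣy = 19012 − 18492 = 520
nΣx² − (Σx)² = 23086 − 19044 = 4042; nΣy² − (Σy)² = 18158 − 17956 = 202
r = 520 / √(4042 × 202) = 520 / 903.5950 ≈ 0.575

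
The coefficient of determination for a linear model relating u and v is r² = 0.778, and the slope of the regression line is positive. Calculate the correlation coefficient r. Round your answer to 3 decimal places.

|r| = √0.778 = 0.882
The association is positive, so r = 0.882.

0.882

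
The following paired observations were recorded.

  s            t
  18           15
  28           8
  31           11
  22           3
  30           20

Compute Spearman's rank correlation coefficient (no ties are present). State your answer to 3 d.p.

Rank s: 1, 3, 5, 2, 4
Rank t: 4, 2, 3, 1, 5
d = rank(s) − rank(t): -3, 1, 2, 1, -1; Σd² = 16
ρ = 1 − 6Σd² / [n(n²−1)] = 1 − 6×16 / (5×24) = 1 − 96/120 ≈ 0.200

0.200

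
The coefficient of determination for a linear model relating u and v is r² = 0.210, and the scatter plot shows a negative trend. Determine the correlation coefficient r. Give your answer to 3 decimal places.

-0.458

|r| = √0.210 = 0.458
The association is negative, so r = −0.458.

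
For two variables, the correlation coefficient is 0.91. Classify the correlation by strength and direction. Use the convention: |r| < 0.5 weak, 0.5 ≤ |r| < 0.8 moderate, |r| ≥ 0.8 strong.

r = 0.91 > 0 so the relationship is positive.
|r| = 0.91, which falls in the strong range.

strong positive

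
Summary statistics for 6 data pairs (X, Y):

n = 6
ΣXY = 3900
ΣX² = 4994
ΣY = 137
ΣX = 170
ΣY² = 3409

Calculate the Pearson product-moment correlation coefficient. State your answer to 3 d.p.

r = (nΣXY − ΣXΣY) / √[(nΣX² − (ΣX)²)(nΣY² − (ΣY)²)]
Numerator: 6×3900 − 170×137 = 110
Denominator: √[(29964 − 28900)(20454 − 18769)] = √[1064 × 1685] = 1338.9698
r = 110 / 1338.9698 ≈ 0.082

0.082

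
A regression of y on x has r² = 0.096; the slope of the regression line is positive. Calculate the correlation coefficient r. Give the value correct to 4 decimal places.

|r| = √0.096 = 0.3098
The association is positive, so r = 0.3098.

0.3098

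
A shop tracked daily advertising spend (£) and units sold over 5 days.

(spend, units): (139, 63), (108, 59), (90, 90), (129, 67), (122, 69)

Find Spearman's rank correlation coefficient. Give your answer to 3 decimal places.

-0.400

Rank spend: 5, 2, 1, 4, 3
Rank units: 2, 1, 5, 3, 4
d = rank(spend) − rank(units): 3, 1, -4, 1, -1; Σd² = 28
ρ = 1 − 6Σd² / [n(n²−1)] = 1 − 6×28 / (5×24) = 1 − 168/120 ≈ -0.400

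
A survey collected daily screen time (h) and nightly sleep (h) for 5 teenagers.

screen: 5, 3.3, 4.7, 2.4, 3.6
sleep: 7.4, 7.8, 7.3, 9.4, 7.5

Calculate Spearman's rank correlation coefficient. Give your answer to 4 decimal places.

-0.9000

Rank screen: 5, 2, 4, 1, 3
Rank sleep: 2, 4, 1, 5, 3
d = rank(screen) − rank(sleep): 3, -2, 3, -4, 0; Σd² = 38
ρ = 1 − 6Σd² / [n(n²−1)] = 1 − 6×38 / (5×24) = 1 − 228/120 ≈ -0.9000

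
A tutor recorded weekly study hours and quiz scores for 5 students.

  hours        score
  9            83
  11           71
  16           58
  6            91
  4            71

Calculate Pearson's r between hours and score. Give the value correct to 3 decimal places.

-0.656

n = 5, Σx = 46, Σy = 374, Σx² = 510, Σy² = 28616, Σxy = 3286
nΣxy − ΣxΣy = 16430 − 17204 = -774
nΣx² − (Σx)² = 2550 − 2116 = 434; nΣy² − (Σy)² = 143080 − 139876 = 3204
r = -774 / √(434 × 3204) = -774 / 1179.2099 ≈ -0.656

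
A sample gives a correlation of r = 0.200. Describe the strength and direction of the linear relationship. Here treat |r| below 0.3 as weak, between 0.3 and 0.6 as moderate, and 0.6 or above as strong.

weak positive

r = 0.200 > 0 so the relationship is positive.
|r| = 0.200, which falls in the weak range.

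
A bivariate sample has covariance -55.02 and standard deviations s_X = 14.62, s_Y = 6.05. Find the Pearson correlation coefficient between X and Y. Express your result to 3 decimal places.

-0.622

r = Cov(X,Y) / (s_X · s_Y) = -55.02 / (14.62 × 6.05)
  = -55.02 / 88.4510 ≈ -0.622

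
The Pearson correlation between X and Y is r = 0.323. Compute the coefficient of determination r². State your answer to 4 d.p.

r² = (0.323)² = 0.1043

0.1043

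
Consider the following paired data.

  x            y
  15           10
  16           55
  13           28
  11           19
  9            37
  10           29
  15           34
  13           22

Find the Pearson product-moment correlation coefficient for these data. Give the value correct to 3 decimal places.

0.160

n = 8, Σx = 102, Σy = 234, Σx² = 1346, Σy² = 8120, Σxy = 3022
nΣxy − ΣxΣy = 24176 − 23868 = 308
nΣx² − (Σx)² = 10768 − 10404 = 364; nΣy² − (Σy)² = 64960 − 54756 = 10204
r = 308 / √(364 × 10204) = 308 / 1927.2405 ≈ 0.160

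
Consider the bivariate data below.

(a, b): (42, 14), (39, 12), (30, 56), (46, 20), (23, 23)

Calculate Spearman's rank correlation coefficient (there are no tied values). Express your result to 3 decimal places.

-0.500

Rank a: 4, 3, 2, 5, 1
Rank b: 2, 1, 5, 3, 4
d = rank(a) − rank(b): 2, 2, -3, 2, -3; Σd² = 30
ρ = 1 − 6Σd² / [n(n²−1)] = 1 − 6×30 / (5×24) = 1 − 180/120 ≈ -0.500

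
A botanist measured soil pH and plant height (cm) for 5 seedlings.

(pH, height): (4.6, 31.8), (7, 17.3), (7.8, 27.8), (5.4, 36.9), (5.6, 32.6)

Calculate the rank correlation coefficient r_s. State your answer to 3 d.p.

-0.600

Rank pH: 1, 4, 5, 2, 3
Rank height: 3, 1, 2, 5, 4
d = rank(pH) − rank(height): -2, 3, 3, -3, -1; Σd² = 32
ρ = 1 − 6Σd² / [n(n²−1)] = 1 − 6×32 / (5×24) = 1 − 192/120 ≈ -0.600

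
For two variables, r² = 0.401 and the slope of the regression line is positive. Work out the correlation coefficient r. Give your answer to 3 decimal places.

0.633

|r| = √0.401 = 0.633
The association is positive, so r = 0.633.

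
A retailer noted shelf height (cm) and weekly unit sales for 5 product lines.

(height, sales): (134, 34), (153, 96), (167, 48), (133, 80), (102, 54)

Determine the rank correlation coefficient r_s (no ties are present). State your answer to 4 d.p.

-0.1000

Rank height: 3, 4, 5, 2, 1
Rank sales: 1, 5, 2, 4, 3
d = rank(height) − rank(sales): 2, -1, 3, -2, -2; Σd² = 22
ρ = 1 − 6Σd² / [n(n²−1)] = 1 − 6×22 / (5×24) = 1 − 132/120 ≈ -0.1000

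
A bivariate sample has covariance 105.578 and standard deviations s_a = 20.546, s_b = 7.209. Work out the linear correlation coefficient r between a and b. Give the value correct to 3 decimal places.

r = Cov(a,b) / (s_a · s_b) = 105.578 / (20.546 × 7.209)
  = 105.578 / 148.1161 ≈ 0.713

0.713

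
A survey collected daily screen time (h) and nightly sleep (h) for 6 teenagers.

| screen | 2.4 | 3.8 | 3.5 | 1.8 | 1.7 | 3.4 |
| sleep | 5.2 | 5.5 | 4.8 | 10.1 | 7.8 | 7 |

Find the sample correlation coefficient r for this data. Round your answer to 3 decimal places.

n = 6, Σx = 16.6, Σy = 40.4, Σx² = 50.14, Σy² = 292.18, Σxy = 105.42
nΣxy − ΣxΣy = 632.52 − 670.64 = -38.12
nΣx² − (Σx)² = 300.84 − 275.56 = 25.28; nΣy² − (Σy)² = 1753.08 − 1632.16 = 120.92
r = -38.12 / √(25.28 × 120.92) = -38.12 / 55.2889 ≈ -0.689

-0.689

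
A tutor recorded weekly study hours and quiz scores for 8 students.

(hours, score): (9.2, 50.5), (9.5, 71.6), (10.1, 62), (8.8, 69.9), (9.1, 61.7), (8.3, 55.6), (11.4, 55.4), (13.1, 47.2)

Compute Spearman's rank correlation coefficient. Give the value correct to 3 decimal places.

Rank hours: 4, 5, 6, 2, 3, 1, 7, 8
Rank score: 2, 8, 6, 7, 5, 4, 3, 1
d = rank(hours) − rank(score): 2, -3, 0, -5, -2, -3, 4, 7; Σd² = 116
ρ = 1 − 6Σd² / [n(n²−1)] = 1 − 6×116 / (8×63) = 1 − 696/504 ≈ -0.381

-0.381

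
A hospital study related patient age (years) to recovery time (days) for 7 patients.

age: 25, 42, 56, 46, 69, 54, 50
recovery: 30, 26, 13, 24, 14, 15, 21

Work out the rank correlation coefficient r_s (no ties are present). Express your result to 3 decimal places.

Rank age: 1, 2, 6, 3, 7, 5, 4
Rank recovery: 7, 6, 1, 5, 2, 3, 4
d = rank(age) − rank(recovery): -6, -4, 5, -2, 5, 2, 0; Σd² = 110
ρ = 1 − 6Σd² / [n(n²−1)] = 1 − 6×110 / (7×48) = 1 − 660/336 ≈ -0.964

-0.964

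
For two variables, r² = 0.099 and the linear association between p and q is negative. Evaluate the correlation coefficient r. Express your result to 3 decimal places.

-0.315

|r| = √0.099 = 0.315
The association is negative, so r = −0.315.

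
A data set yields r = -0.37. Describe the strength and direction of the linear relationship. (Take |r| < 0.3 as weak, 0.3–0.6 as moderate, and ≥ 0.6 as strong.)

moderate negative

r = -0.37 < 0 so the relationship is negative.
|r| = 0.37, which falls in the moderate range.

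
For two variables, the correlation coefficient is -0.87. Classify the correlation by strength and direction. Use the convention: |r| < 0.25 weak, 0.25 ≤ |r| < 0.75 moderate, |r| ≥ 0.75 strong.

r = -0.87 < 0 so the relationship is negative.
|r| = 0.87, which falls in the strong range.

strong negative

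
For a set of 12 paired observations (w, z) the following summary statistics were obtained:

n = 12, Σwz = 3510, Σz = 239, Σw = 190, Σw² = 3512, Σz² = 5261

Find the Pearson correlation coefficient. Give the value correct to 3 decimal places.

r = (nΣwz − ΣwΣz) / √[(nΣw² − (Σw)²)(nΣz² − (Σz)²)]
Numerator: 12×3510 − 190×239 = -3290
Denominator: √[(42144 − 36100)(63132 − 57121)] = √[6044 × 6011] = 6027.4774
r = -3290 / 6027.4774 ≈ -0.546

-0.546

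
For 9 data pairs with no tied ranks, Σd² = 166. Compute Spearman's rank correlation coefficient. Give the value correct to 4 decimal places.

-0.3833

ρ = 1 − 6Σd² / [n(n²−1)] = 1 − 6×166 / (9×80)
  = 1 − 996/720 = 1 − 1.38333 ≈ -0.3833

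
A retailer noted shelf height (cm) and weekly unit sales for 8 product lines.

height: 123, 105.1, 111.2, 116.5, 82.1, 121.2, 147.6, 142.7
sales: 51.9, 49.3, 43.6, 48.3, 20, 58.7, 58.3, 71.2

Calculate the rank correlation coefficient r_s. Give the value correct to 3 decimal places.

0.810

Rank height: 6, 2, 3, 4, 1, 5, 8, 7
Rank sales: 5, 4, 2, 3, 1, 7, 6, 8
d = rank(height) − rank(sales): 1, -2, 1, 1, 0, -2, 2, -1; Σd² = 16
ρ = 1 − 6Σd² / [n(n²−1)] = 1 − 6×16 / (8×63) = 1 − 96/504 ≈ 0.810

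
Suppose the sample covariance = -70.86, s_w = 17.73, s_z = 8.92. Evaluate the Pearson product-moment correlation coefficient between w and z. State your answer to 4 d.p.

-0.4481

r = Cov(w,z) / (s_w · s_z) = -70.86 / (17.73 × 8.92)
  = -70.86 / 158.1516 ≈ -0.4481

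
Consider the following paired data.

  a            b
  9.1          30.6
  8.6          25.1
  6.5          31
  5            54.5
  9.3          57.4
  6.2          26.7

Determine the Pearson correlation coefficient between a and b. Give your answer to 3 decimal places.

-0.084

n = 6, Σa = 44.7, Σb = 225.3, Σa² = 348.95, Σb² = 9505.27, Σab = 1667.68
nΣab − ΣaΣb = 10006.08 − 10070.91 = -64.83
nΣa² − (Σa)² = 2093.7 − 1998.09 = 95.61; nΣb² − (Σb)² = 57031.62 − 50760.09 = 6271.53
r = -64.83 / √(95.61 × 6271.53) = -64.83 / 774.3520 ≈ -0.084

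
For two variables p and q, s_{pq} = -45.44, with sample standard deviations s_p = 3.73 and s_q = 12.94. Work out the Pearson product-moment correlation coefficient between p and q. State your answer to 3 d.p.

-0.941

r = Cov(p,q) / (s_p · s_q) = -45.44 / (3.73 × 12.94)
  = -45.44 / 48.2662 ≈ -0.941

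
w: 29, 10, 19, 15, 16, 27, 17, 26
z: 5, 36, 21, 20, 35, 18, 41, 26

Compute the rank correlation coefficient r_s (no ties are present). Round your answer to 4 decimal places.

Rank w: 8, 1, 5, 2, 3, 7, 4, 6
Rank z: 1, 7, 4, 3, 6, 2, 8, 5
d = rank(w) − rank(z): 7, -6, 1, -1, -3, 5, -4, 1; Σd² = 138
ρ = 1 − 6Σd² / [n(n²−1)] = 1 − 6×138 / (8×63) = 1 − 828/504 ≈ -0.6429

-0.6429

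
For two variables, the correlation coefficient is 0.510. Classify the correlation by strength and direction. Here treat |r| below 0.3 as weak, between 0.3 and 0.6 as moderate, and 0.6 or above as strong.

r = 0.510 > 0 so the relationship is positive.
|r| = 0.510, which falls in the moderate range.

moderate positive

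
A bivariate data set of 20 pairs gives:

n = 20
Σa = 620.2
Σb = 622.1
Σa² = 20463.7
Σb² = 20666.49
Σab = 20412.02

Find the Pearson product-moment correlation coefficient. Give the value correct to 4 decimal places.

0.8804

r = (nΣab − ΣaΣb) / √[(nΣa² − (Σa)²)(nΣb² − (Σb)²)]
Numerator: 20×20412.02 − 620.2×622.1 = 22413.98
Denominator: √[(409274 − 384648.04)(413329.8 − 387008.41)] = √[24625.96 × 26321.39] = 25459.5659
r = 22413.98 / 25459.5659 ≈ 0.8804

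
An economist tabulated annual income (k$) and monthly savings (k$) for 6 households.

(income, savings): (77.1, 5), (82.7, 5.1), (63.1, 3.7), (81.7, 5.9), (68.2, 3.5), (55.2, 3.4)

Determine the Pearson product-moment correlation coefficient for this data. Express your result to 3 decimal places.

0.903

n = 6, Σx = 428, Σy = 26.6, Σx² = 31138.48, Σy² = 123.32, Σxy = 1949.15
nΣxy − ΣxΣy = 11694.9 − 11384.8 = 310.1
nΣx² − (Σx)² = 186830.88 − 183184 = 3646.88; nΣy² − (Σy)² = 739.92 − 707.56 = 32.36
r = 310.1 / √(3646.88 × 32.36) = 310.1 / 343.5303 ≈ 0.903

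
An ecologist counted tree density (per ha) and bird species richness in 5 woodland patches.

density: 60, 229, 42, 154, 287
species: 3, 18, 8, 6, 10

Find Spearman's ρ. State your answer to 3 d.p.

Rank density: 2, 4, 1, 3, 5
Rank species: 1, 5, 3, 2, 4
d = rank(density) − rank(species): 1, -1, -2, 1, 1; Σd² = 8
ρ = 1 − 6Σd² / [n(n²−1)] = 1 − 6×8 / (5×24) = 1 − 48/120 ≈ 0.600

0.600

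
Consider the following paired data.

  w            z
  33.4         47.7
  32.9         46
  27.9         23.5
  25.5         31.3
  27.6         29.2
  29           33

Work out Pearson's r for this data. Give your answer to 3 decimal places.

0.874

n = 6, Σw = 176.3, Σz = 210.7, Σw² = 5229.39, Σz² = 7864.87, Σwz = 6323.3
nΣwz − ΣwΣz = 37939.8 − 37146.41 = 793.39
nΣw² − (Σw)² = 31376.34 − 31081.69 = 294.65; nΣz² − (Σz)² = 47189.22 − 44394.49 = 2794.73
r = 793.39 / √(294.65 × 2794.73) = 793.39 / 907.4509 ≈ 0.874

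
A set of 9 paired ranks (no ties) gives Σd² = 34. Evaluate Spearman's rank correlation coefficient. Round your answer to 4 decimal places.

0.7167

ρ = 1 − 6Σd² / [n(n²−1)] = 1 − 6×34 / (9×80)
  = 1 − 204/720 = 1 − 0.28333 ≈ 0.7167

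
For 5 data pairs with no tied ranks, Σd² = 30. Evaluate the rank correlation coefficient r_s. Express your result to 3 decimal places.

ρ = 1 − 6Σd² / [n(n²−1)] = 1 − 6×30 / (5×24)
  = 1 − 180/120 = 1 − 1.5000 ≈ -0.500

-0.500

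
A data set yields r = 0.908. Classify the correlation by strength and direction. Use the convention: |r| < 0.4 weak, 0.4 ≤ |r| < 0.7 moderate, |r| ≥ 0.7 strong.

r = 0.908 > 0 so the relationship is positive.
|r| = 0.908, which falls in the strong range.

strong positive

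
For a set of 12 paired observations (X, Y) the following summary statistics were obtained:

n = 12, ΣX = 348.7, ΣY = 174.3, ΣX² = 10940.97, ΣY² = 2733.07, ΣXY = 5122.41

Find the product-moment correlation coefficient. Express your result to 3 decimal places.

0.143

r = (nΣXY − ΣXΣY) / √[(nΣX² − (ΣX)²)(nΣY² − (ΣY)²)]
Numerator: 12×5122.41 − 348.7×174.3 = 690.51
Denominator: √[(131291.64 − 121591.69)(32796.84 − 30380.49)] = √[9699.95 × 2416.35] = 4841.3298
r = 690.51 / 4841.3298 ≈ 0.143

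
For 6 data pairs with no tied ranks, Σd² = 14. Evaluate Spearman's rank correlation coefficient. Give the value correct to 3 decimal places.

ρ = 1 − 6Σd² / [n(n²−1)] = 1 − 6×14 / (6×35)
  = 1 − 84/210 = 1 − 0.4000 ≈ 0.600

0.600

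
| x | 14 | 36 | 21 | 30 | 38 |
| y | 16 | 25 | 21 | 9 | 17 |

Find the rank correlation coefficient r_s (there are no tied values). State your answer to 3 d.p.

0.300

Rank x: 1, 4, 2, 3, 5
Rank y: 2, 5, 4, 1, 3
d = rank(x) − rank(y): -1, -1, -2, 2, 2; Σd² = 14
ρ = 1 − 6Σd² / [n(n²−1)] = 1 − 6×14 / (5×24) = 1 − 84/120 ≈ 0.300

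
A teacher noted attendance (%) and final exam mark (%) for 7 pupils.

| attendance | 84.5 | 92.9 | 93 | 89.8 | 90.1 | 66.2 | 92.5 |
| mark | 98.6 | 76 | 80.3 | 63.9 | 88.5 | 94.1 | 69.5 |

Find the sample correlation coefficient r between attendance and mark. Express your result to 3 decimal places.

n = 7, Σx = 609, Σy = 570.9, Σx² = 53540.4, Σy² = 47546.57, Σxy = 49230.24
nΣxy − ΣxΣy = 344611.68 − 347678.1 = -3066.42
nΣx² − (Σx)² = 374782.8 − 370881 = 3901.8; nΣy² − (Σy)² = 332825.99 − 325926.81 = 6899.18
r = -3066.42 / √(3901.8 × 6899.18) = -3066.42 / 5188.3736 ≈ -0.591

-0.591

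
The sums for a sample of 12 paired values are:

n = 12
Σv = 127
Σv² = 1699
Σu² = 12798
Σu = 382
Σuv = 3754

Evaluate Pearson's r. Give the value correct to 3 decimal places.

r = (nΣuv − ΣuΣv) / √[(nΣu² − (Σu)²)(nΣv² − (Σv)²)]
Numerator: 12×3754 − 382×127 = -3466
Denominator: √[(153576 − 145924)(20388 − 16129)] = √[7652 × 4259] = 5708.7536
r = -3466 / 5708.7536 ≈ -0.607

-0.607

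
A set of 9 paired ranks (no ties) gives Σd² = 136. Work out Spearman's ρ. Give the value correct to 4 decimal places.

ρ = 1 − 6Σd² / [n(n²−1)] = 1 − 6×136 / (9×80)
  = 1 − 816/720 = 1 − 1.13333 ≈ -0.1333

-0.1333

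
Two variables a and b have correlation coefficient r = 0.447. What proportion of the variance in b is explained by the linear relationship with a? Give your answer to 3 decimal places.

r² = (0.447)² = 0.200

0.200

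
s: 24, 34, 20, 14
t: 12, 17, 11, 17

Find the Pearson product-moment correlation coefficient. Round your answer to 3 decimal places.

n = 4, Σs = 92, Σt = 57, Σs² = 2328, Σt² = 843, Σst = 1324
nΣst − ΣsΣt = 5296 − 5244 = 52
nΣs² − (Σs)² = 9312 − 8464 = 848; nΣt² − (Σt)² = 3372 − 3249 = 123
r = 52 / √(848 × 123) = 52 / 322.9613 ≈ 0.161

0.161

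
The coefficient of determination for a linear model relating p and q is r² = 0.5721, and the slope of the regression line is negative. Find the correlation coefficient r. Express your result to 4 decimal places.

|r| = √0.5721 = 0.7564
The association is negative, so r = −0.7564.

-0.7564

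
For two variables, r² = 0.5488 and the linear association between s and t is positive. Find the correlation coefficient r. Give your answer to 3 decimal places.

|r| = √0.5488 = 0.741
The association is positive, so r = 0.741.

0.741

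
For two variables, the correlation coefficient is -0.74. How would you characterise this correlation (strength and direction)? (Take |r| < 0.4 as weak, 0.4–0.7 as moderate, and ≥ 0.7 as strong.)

r = -0.74 < 0 so the relationship is negative.
|r| = 0.74, which falls in the strong range.

strong negative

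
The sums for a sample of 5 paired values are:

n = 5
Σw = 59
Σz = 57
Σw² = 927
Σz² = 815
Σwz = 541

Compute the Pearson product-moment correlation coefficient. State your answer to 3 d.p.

r = (nΣwz − ΣwΣz) / √[(nΣw² − (Σw)²)(nΣz² − (Σz)²)]
Numerator: 5×541 − 59×57 = -658
Denominator: √[(4635 − 3481)(4075 − 3249)] = √[1154 × 826] = 976.3217
r = -658 / 976.3217 ≈ -0.674

-0.674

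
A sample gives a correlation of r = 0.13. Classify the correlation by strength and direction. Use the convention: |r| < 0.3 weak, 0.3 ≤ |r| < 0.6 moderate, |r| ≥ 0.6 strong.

weak positive

r = 0.13 > 0 so the relationship is positive.
|r| = 0.13, which falls in the weak range.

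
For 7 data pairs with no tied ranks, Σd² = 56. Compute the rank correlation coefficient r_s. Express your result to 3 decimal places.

ρ = 1 − 6Σd² / [n(n²−1)] = 1 − 6×56 / (7×48)
  = 1 − 336/336 = 1 − 1.0000 ≈ 0.000

0.000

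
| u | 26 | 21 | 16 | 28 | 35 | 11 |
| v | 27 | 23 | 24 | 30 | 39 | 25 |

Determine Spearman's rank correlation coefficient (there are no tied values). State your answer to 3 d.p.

Rank u: 4, 3, 2, 5, 6, 1
Rank v: 4, 1, 2, 5, 6, 3
d = rank(u) − rank(v): 0, 2, 0, 0, 0, -2; Σd² = 8
ρ = 1 − 6Σd² / [n(n²−1)] = 1 − 6×8 / (6×35) = 1 − 48/210 ≈ 0.771

0.771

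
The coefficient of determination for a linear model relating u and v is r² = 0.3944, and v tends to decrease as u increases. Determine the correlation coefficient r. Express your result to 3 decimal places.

|r| = √0.3944 = 0.628
The association is negative, so r = −0.628.

-0.628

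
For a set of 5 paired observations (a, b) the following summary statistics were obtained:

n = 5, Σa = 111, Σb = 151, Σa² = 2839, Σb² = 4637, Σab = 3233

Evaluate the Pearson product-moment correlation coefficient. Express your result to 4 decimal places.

-0.7026

r = (nΣab − ΣaΣb) / √[(nΣa² − (Σa)²)(nΣb² − (Σb)²)]
Numerator: 5×3233 − 111×151 = -596
Denominator: √[(14195 − 12321)(23185 − 22801)] = √[1874 × 384] = 848.3018
r = -596 / 848.3018 ≈ -0.7026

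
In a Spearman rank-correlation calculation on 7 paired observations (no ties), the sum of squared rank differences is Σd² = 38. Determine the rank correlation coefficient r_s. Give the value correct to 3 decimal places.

ρ = 1 − 6Σd² / [n(n²−1)] = 1 − 6×38 / (7×48)
  = 1 − 228/336 = 1 − 0.6786 ≈ 0.321

0.321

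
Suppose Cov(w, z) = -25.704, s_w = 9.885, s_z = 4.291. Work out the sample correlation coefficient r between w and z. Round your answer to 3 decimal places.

r = Cov(w,z) / (s_w · s_z) = -25.704 / (9.885 × 4.291)
  = -25.704 / 42.4165 ≈ -0.606

-0.606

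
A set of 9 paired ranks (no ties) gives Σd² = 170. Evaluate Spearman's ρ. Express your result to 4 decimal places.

-0.4167

ρ = 1 − 6Σd² / [n(n²−1)] = 1 − 6×170 / (9×80)
  = 1 − 1020/720 = 1 − 1.41667 ≈ -0.4167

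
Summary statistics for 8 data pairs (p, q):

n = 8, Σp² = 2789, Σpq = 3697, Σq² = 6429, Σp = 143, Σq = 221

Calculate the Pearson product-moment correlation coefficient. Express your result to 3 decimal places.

r = (nΣpq − ΣpΣq) / √[(nΣp² − (Σp)²)(nΣq² − (Σq)²)]
Numerator: 8×3697 − 143×221 = -2027
Denominator: √[(22312 − 20449)(51432 − 48841)] = √[1863 × 2591] = 2197.0510
r = -2027 / 2197.0510 ≈ -0.923

-0.923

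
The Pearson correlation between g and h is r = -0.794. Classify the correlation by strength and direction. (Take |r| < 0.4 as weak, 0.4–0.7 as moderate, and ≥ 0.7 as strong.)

strong negative

r = -0.794 < 0 so the relationship is negative.
|r| = 0.794, which falls in the strong range.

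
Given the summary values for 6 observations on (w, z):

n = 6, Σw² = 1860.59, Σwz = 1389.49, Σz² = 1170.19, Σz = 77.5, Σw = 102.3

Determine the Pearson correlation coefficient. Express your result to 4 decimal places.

r = (nΣwz − ΣwΣz) / √[(nΣw² − (Σw)²)(nΣz² − (Σz)²)]
Numerator: 6×1389.49 − 102.3×77.5 = 408.69
Denominator: √[(11163.54 − 10465.29)(7021.14 − 6006.25)] = √[698.25 × 1014.89] = 841.8117
r = 408.69 / 841.8117 ≈ 0.4855

0.4855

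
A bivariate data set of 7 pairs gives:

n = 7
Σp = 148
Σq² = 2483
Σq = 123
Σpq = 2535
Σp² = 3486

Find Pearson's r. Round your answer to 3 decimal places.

-0.194

r = (nΣpq − ΣpΣq) / √[(nΣp² − (Σp)²)(nΣq² − (Σq)²)]
Numerator: 7×2535 − 148×123 = -459
Denominator: √[(24402 − 21904)(17381 − 15129)] = √[2498 × 2252] = 2371.8128
r = -459 / 2371.8128 ≈ -0.194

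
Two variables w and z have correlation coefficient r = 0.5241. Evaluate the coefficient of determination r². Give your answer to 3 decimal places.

0.275

r² = (0.5241)² = 0.275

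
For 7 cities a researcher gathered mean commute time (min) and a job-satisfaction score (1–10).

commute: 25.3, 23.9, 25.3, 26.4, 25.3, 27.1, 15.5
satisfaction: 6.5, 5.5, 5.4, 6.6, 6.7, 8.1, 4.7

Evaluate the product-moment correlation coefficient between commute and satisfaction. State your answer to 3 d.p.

0.746

n = 7, Σx = 168.8, Σy = 43.5, Σx² = 4163.1, Σy² = 277.81, Σxy = 1068.63
nΣxy − ΣxΣy = 7480.41 − 7342.8 = 137.61
nΣx² − (Σx)² = 29141.7 − 28493.44 = 648.26; nΣy² − (Σy)² = 1944.67 − 1892.25 = 52.42
r = 137.61 / √(648.26 × 52.42) = 137.61 / 184.3415 ≈ 0.746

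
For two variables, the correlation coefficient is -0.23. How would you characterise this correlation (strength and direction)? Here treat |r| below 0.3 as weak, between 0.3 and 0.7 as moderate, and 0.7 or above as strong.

r = -0.23 < 0 so the relationship is negative.
|r| = 0.23, which falls in the weak range.

weak negative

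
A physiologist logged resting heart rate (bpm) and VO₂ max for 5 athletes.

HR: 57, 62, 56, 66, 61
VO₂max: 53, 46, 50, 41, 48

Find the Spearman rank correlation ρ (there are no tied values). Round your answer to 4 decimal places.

-0.9000

Rank HR: 2, 4, 1, 5, 3
Rank VO₂max: 5, 2, 4, 1, 3
d = rank(HR) − rank(VO₂max): -3, 2, -3, 4, 0; Σd² = 38
ρ = 1 − 6Σd² / [n(n²−1)] = 1 − 6×38 / (5×24) = 1 − 228/120 ≈ -0.9000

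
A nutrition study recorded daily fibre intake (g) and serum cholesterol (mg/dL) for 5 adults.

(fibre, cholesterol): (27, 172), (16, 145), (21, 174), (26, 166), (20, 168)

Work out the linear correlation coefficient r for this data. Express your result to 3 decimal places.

0.684

n = 5, Σx = 110, Σy = 825, Σx² = 2502, Σy² = 136665, Σxy = 18294
nΣxy − ΣxΣy = 91470 − 90750 = 720
nΣx² − (Σx)² = 12510 − 12100 = 410; nΣy² − (Σy)² = 683325 − 680625 = 2700
r = 720 / √(410 × 2700) = 720 / 1052.1407 ≈ 0.684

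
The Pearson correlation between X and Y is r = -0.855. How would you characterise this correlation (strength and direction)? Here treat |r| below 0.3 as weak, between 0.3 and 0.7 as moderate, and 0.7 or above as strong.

strong negative

r = -0.855 < 0 so the relationship is negative.
|r| = 0.855, which falls in the strong range.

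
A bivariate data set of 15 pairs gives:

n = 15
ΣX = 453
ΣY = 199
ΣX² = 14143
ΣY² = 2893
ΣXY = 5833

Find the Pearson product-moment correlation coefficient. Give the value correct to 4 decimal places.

-0.5170

r = (nΣXY − ΣXΣY) / √[(nΣX² − (ΣX)²)(nΣY² − (ΣY)²)]
Numerator: 15×5833 − 453×199 = -2652
Denominator: √[(212145 − 205209)(43395 − 39601)] = √[6936 × 3794] = 5129.8327
r = -2652 / 5129.8327 ≈ -0.5170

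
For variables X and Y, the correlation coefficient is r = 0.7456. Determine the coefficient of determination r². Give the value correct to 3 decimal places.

0.556

r² = (0.7456)² = 0.556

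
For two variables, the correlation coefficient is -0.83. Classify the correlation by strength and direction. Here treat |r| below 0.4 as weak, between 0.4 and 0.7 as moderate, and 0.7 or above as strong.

strong negative

r = -0.83 < 0 so the relationship is negative.
|r| = 0.83, which falls in the strong range.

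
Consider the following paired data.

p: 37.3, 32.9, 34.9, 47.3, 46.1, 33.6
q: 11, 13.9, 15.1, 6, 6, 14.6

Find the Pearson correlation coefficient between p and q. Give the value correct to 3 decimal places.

n = 6, Σp = 232.1, Σq = 66.6, Σp² = 9183.17, Σq² = 827.38, Σpq = 2445.56
nΣpq − ΣpΣq = 14673.36 − 15457.86 = -784.5
nΣp² − (Σp)² = 55099.02 − 53870.41 = 1228.61; nΣq² − (Σq)² = 4964.28 − 4435.56 = 528.72
r = -784.5 / √(1228.61 × 528.72) = -784.5 / 805.9719 ≈ -0.973

-0.973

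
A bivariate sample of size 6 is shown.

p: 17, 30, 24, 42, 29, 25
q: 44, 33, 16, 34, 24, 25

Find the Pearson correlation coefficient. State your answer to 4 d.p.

-0.0681

n = 6, Σp = 167, Σq = 176, Σp² = 4995, Σq² = 5638, Σpq = 4871
nΣpq − ΣpΣq = 29226 − 29392 = -166
nΣp² − (Σp)² = 29970 − 27889 = 2081; nΣq² − (Σq)² = 33828 − 30976 = 2852
r = -166 / √(2081 × 2852) = -166 / 2436.1880 ≈ -0.0681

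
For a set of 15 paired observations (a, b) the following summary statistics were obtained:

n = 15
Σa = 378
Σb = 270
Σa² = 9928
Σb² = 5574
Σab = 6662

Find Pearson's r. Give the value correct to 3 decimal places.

-0.265

r = (nΣab − ΣaΣb) / √[(nΣa² − (Σa)²)(nΣb² − (Σb)²)]
Numerator: 15×6662 − 378×270 = -2130
Denominator: √[(148920 − 142884)(83610 − 72900)] = √[6036 × 10710] = 8040.2463
r = -2130 / 8040.2463 ≈ -0.265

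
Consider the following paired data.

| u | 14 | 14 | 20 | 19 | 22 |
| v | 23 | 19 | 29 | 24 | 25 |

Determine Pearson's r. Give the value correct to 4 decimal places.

n = 5, Σu = 89, Σv = 120, Σu² = 1637, Σv² = 2932, Σuv = 2174
nΣuv − ΣuΣv = 10870 − 10680 = 190
nΣu² − (Σu)² = 8185 − 7921 = 264; nΣv² − (Σv)² = 14660 − 14400 = 260
r = 190 / √(264 × 260) = 190 / 261.9924 ≈ 0.7252

0.7252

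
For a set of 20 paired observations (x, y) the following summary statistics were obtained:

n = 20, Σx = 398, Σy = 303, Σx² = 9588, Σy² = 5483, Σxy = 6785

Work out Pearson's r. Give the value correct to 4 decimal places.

r = (nΣxy − ΣxΣy) / √[(nΣx² − (Σx)²)(nΣy² − (Σy)²)]
Numerator: 20×6785 − 398×303 = 15106
Denominator: √[(191760 − 158404)(109660 − 91809)] = √[33356 × 17851] = 24401.5974
r = 15106 / 24401.5974 ≈ 0.6191

0.6191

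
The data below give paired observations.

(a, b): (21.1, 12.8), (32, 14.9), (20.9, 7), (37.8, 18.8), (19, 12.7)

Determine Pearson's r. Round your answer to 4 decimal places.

0.8006

n = 5, Σa = 130.8, Σb = 66.2, Σa² = 3695.86, Σb² = 949.58, Σab = 1845.12
nΣab − ΣaΣb = 9225.6 − 8658.96 = 566.64
nΣa² − (Σa)² = 18479.3 − 17108.64 = 1370.66; nΣb² − (Σb)² = 4747.9 − 4382.44 = 365.46
r = 566.64 / √(1370.66 × 365.46) = 566.64 / 707.7580 ≈ 0.8006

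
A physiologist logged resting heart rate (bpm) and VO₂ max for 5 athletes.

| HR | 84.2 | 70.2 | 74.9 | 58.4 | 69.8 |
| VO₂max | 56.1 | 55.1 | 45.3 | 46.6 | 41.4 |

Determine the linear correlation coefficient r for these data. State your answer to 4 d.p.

n = 5, Σx = 357.5, Σy = 244.5, Σx² = 25910.29, Σy² = 12120.83, Σxy = 17595.77
nΣxy − ΣxΣy = 87978.85 − 87408.75 = 570.1
nΣx² − (Σx)² = 129551.45 − 127806.25 = 1745.2; nΣy² − (Σy)² = 60604.15 − 59780.25 = 823.9
r = 570.1 / √(1745.2 × 823.9) = 570.1 / 1199.1123 ≈ 0.4754

0.4754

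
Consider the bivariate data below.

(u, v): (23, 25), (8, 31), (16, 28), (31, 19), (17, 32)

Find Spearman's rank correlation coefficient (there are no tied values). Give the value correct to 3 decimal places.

Rank u: 4, 1, 2, 5, 3
Rank v: 2, 4, 3, 1, 5
d = rank(u) − rank(v): 2, -3, -1, 4, -2; Σd² = 34
ρ = 1 − 6Σd² / [n(n²−1)] = 1 − 6×34 / (5×24) = 1 − 204/120 ≈ -0.700

-0.700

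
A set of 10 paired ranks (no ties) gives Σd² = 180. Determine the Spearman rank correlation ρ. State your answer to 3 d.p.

ρ = 1 − 6Σd² / [n(n²−1)] = 1 − 6×180 / (10×99)
  = 1 − 1080/990 = 1 − 1.0909 ≈ -0.091

-0.091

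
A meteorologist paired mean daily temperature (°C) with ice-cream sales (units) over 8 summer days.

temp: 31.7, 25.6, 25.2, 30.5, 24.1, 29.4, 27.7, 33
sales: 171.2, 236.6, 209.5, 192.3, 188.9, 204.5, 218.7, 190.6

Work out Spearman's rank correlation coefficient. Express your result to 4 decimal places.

-0.3810

Rank temp: 7, 3, 2, 6, 1, 5, 4, 8
Rank sales: 1, 8, 6, 4, 2, 5, 7, 3
d = rank(temp) − rank(sales): 6, -5, -4, 2, -1, 0, -3, 5; Σd² = 116
ρ = 1 − 6Σd² / [n(n²−1)] = 1 − 6×116 / (8×63) = 1 − 696/504 ≈ -0.3810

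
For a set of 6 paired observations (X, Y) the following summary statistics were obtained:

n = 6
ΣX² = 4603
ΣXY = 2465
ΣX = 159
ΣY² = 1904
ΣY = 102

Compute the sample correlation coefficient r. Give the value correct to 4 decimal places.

-0.9249

r = (nΣXY − ΣXΣY) / √[(nΣX² − (ΣX)²)(nΣY² − (ΣY)²)]
Numerator: 6×2465 − 159×102 = -1428
Denominator: √[(27618 − 25281)(11424 − 10404)] = √[2337 × 1020] = 1543.9365
r = -1428 / 1543.9365 ≈ -0.9249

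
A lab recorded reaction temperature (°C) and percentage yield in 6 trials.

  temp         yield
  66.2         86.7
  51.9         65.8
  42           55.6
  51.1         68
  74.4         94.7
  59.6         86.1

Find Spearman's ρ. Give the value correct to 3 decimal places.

Rank temp: 5, 3, 1, 2, 6, 4
Rank yield: 5, 2, 1, 3, 6, 4
d = rank(temp) − rank(yield): 0, 1, 0, -1, 0, 0; Σd² = 2
ρ = 1 − 6Σd² / [n(n²−1)] = 1 − 6×2 / (6×35) = 1 − 12/210 ≈ 0.943

0.943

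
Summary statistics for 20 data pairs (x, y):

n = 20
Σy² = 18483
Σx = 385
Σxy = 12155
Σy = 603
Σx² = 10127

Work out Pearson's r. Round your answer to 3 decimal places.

0.604

r = (nΣxy − ΣxΣy) / √[(nΣx² − (Σx)²)(nΣy² − (Σy)²)]
Numerator: 20×12155 − 385×603 = 10945
Denominator: √[(202540 − 148225)(369660 − 363609)] = √[54315 × 6051] = 18128.9841
r = 10945 / 18128.9841 ≈ 0.604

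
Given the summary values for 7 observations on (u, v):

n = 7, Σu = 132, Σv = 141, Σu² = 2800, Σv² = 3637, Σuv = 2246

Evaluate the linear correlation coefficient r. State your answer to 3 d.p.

r = (nΣuv − ΣuΣv) / √[(nΣu² − (Σu)²)(nΣv² − (Σv)²)]
Numerator: 7×2246 − 132×141 = -2890
Denominator: √[(19600 − 17424)(25459 − 19881)] = √[2176 × 5578] = 3483.9242
r = -2890 / 3483.9242 ≈ -0.830

-0.830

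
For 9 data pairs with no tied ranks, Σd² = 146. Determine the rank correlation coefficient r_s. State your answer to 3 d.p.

ρ = 1 − 6Σd² / [n(n²−1)] = 1 − 6×146 / (9×80)
  = 1 − 876/720 = 1 − 1.2167 ≈ -0.217

-0.217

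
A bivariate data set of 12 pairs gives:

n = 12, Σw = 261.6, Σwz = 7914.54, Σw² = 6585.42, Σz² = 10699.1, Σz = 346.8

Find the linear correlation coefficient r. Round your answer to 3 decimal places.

0.459

r = (nΣwz − ΣwΣz) / √[(nΣw² − (Σw)²)(nΣz² − (Σz)²)]
Numerator: 12×7914.54 − 261.6×346.8 = 4251.6
Denominator: √[(79025.04 − 68434.56)(128389.2 − 120270.24)] = √[10590.48 × 8118.96] = 9272.7387
r = 4251.6 / 9272.7387 ≈ 0.459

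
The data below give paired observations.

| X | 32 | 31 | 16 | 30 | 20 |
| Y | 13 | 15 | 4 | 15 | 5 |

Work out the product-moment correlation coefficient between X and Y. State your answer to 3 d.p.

n = 5, ΣX = 129, ΣY = 52, ΣX² = 3541, ΣY² = 660, ΣXY = 1495
nΣXY − ΣXΣY = 7475 − 6708 = 767
nΣX² − (ΣX)² = 17705 − 16641 = 1064; nΣY² − (ΣY)² = 3300 − 2704 = 596
r = 767 / √(1064 × 596) = 767 / 796.3316 ≈ 0.963

0.963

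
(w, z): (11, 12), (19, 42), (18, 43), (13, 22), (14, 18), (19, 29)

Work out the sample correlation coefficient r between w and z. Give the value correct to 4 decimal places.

n = 6, Σw = 94, Σz = 166, Σw² = 1532, Σz² = 5406, Σwz = 2793
nΣwz − ΣwΣz = 16758 − 15604 = 1154
nΣw² − (Σw)² = 9192 − 8836 = 356; nΣz² − (Σz)² = 32436 − 27556 = 4880
r = 1154 / √(356 × 4880) = 1154 / 1318.0592 ≈ 0.8755

0.8755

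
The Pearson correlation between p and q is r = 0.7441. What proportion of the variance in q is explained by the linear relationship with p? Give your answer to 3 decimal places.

0.554

r² = (0.7441)² = 0.554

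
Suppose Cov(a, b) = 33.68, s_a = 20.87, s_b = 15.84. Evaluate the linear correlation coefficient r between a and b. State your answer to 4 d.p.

0.1019

r = Cov(a,b) / (s_a · s_b) = 33.68 / (20.87 × 15.84)
  = 33.68 / 330.5808 ≈ 0.1019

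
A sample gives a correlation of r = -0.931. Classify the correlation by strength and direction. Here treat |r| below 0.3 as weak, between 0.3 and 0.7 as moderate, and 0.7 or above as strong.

strong negative

r = -0.931 < 0 so the relationship is negative.
|r| = 0.931, which falls in the strong range.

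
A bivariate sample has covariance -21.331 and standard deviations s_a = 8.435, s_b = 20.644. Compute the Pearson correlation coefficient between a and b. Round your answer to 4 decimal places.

r = Cov(a,b) / (s_a · s_b) = -21.331 / (8.435 × 20.644)
  = -21.331 / 174.1321 ≈ -0.1225

-0.1225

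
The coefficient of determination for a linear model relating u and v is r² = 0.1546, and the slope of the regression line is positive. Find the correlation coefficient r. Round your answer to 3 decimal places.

0.393

|r| = √0.1546 = 0.393
The association is positive, so r = 0.393.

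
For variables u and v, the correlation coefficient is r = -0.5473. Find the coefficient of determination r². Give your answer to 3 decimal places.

0.300

r² = (-0.5473)² = 0.300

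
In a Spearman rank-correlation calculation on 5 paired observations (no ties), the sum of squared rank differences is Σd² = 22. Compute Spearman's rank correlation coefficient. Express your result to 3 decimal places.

-0.100

ρ = 1 − 6Σd² / [n(n²−1)] = 1 − 6×22 / (5×24)
  = 1 − 132/120 = 1 − 1.1000 ≈ -0.100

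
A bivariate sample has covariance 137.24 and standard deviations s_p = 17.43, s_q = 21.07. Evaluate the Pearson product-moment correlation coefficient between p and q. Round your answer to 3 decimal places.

r = Cov(p,q) / (s_p · s_q) = 137.24 / (17.43 × 21.07)
  = 137.24 / 367.2501 ≈ 0.374

0.374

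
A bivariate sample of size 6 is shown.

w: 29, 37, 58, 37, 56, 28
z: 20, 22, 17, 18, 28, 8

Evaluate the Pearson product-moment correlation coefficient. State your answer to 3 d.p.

n = 6, Σw = 245, Σz = 113, Σw² = 10863, Σz² = 2345, Σwz = 4838
nΣwz − ΣwΣz = 29028 − 27685 = 1343
nΣw² − (Σw)² = 65178 − 60025 = 5153; nΣz² − (Σz)² = 14070 − 12769 = 1301
r = 1343 / √(5153 × 1301) = 1343 / 2589.2186 ≈ 0.519

0.519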